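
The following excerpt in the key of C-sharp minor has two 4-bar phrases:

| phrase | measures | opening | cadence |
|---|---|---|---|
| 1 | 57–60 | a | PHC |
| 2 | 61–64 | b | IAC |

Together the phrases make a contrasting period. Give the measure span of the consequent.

The phrase ending with the weaker cadence (Phrygian half cadence) is the antecedent; the one ending more conclusively (imperfect authentic cadence) is the consequent. The consequent is measures 61–64.

measures 61–64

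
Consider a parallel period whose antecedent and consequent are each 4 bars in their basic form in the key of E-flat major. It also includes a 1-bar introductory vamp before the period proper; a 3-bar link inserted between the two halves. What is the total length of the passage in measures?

Basic parallel period: 4 + 4 = 8 bars.
8 (basic form) + 1 (introduction) + 3 (link) = 12.

12 measures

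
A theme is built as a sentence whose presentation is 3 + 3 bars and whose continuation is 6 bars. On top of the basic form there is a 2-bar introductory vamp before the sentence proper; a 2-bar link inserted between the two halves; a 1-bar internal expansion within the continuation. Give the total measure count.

Basic sentence: 3 + 3 + 6 = 12 bars.
12 (basic form) + 2 (introduction) + 2 (link) + 1 (internal expansion) = 17.

17 measures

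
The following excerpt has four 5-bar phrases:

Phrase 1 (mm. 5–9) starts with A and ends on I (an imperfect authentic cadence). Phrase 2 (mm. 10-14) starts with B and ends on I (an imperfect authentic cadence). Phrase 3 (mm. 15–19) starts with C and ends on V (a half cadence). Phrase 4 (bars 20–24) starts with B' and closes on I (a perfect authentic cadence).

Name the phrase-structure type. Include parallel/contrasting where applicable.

Four phrases in two halves: the first half (mm. 5–14) ends with an imperfect authentic cadence, the second (mm. 15-24) with a perfect authentic cadence — a large antecedent–consequent pair, i.e. a double period.
Phrase 3 begins with different material from phrase 1, making it contrasting.

contrasting double period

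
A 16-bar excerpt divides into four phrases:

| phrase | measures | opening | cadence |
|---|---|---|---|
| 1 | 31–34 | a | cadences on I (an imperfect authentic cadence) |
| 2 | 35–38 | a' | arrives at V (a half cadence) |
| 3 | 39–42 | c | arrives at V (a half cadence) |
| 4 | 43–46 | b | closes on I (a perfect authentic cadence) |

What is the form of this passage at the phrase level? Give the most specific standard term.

Four phrases in two halves: the first half (mm. 31–38) ends with a half cadence, the second (mm. 39–46) with a perfect authentic cadence — a large antecedent–consequent pair, i.e. a double period.
Phrase 3 begins with different material from phrase 1, making it contrasting.

contrasting double period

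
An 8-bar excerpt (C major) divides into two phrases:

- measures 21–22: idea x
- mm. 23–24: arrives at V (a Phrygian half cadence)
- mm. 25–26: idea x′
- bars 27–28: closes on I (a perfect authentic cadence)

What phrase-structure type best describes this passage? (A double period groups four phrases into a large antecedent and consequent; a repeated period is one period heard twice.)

Phrase 1 ends with a Phrygian half cadence (weaker) and phrase 2 with a perfect authentic cadence (stronger): antecedent + consequent = a period.
The two phrases open with the same material (x / x′), so the period is parallel.

parallel period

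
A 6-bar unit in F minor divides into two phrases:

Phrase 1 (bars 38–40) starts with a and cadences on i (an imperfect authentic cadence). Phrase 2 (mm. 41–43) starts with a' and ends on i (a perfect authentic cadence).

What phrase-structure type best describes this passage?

Phrase 1 ends with an imperfect authentic cadence (weaker) and phrase 2 with a perfect authentic cadence (stronger): antecedent + consequent = a period.
The two phrases open with the same material (a / a'), so the period is parallel.

parallel period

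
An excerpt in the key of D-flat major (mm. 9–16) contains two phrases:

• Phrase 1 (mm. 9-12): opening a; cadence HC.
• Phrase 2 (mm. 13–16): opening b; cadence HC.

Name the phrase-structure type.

The second phrase closes with a half cadence, which is not stronger than the first phrase's half cadence; without a weak→strong cadential pair there is no antecedent–consequent relationship, so this is a phrase group rather than a period.

phrase group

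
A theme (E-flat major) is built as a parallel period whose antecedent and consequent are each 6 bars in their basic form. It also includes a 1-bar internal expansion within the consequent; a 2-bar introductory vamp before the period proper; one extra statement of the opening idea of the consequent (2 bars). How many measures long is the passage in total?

17 measures

Basic parallel period: 6 + 6 = 12 bars.
12 (basic form) + 1 (internal expansion) + 2 (introduction) + 2 (extra statement) = 17.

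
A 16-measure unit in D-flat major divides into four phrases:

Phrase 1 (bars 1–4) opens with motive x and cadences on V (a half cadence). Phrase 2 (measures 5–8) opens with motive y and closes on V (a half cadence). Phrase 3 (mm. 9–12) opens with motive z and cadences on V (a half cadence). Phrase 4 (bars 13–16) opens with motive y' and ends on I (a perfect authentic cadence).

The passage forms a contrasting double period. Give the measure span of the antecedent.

measures 1–8

In a double period the four phrases pair into a large antecedent (phrases 1–2, ending half cadence) and a large consequent (phrases 3–4, ending perfect authentic cadence). The antecedent spans mm. 1-8.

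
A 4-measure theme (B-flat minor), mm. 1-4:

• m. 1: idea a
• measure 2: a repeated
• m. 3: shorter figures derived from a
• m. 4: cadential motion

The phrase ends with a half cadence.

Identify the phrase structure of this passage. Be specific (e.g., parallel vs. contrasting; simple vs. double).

sentence

Basic idea (bar 1) + its repetition (bar 2) form the presentation; fragmentation and cadence (measures 3–4) form the continuation — the 4-bar whole is a sentence.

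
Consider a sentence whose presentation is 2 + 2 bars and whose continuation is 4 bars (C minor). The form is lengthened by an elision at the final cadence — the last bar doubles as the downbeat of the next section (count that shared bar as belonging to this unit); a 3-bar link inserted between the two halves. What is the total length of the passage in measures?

11 measures

Basic sentence: 2 + 2 + 4 = 8 bars.
8 (basic form) + 3 (link) = 11.
The elision shares a bar with the next section but does not change this unit's count.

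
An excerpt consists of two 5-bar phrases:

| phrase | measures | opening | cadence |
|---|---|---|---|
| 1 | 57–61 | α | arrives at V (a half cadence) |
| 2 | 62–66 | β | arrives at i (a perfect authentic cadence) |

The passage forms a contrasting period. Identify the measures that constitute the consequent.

The antecedent is the phrase ending with the weaker cadence (half cadence, phrase 1) and the consequent the one ending more conclusively (perfect authentic cadence, phrase 2); the consequent is mm. 62–66.

measures 62–66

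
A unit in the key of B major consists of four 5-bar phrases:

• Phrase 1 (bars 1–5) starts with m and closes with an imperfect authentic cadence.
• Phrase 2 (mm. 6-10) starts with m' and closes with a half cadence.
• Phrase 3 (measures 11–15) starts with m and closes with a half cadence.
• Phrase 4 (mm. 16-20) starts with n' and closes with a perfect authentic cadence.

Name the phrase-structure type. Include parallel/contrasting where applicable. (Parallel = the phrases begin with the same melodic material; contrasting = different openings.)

Four phrases in two halves: the first half (mm. 1–10) ends with a half cadence, the second (mm. 11-20) with a perfect authentic cadence — a large antecedent–consequent pair, i.e. a double period.
Phrase 3 begins with the same material as phrase 1, making it parallel.

parallel double period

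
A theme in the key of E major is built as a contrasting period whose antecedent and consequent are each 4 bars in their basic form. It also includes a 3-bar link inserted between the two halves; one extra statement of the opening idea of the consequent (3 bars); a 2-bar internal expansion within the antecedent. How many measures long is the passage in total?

Basic contrasting period: 4 + 4 = 8 bars.
8 (basic form) + 3 (link) + 3 (extra statement) + 2 (internal expansion) = 16.

16 measures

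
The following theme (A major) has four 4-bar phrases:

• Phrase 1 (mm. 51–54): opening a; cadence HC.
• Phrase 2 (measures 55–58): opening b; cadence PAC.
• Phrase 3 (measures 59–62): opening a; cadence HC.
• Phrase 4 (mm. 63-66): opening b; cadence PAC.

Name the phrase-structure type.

The cadence pattern HC–PAC–HC–PAC is weak–strong twice, and phrases 3–4 restate phrases 1–2: a period heard twice, not a double period (which would end weakly at phrase 2).

repeated period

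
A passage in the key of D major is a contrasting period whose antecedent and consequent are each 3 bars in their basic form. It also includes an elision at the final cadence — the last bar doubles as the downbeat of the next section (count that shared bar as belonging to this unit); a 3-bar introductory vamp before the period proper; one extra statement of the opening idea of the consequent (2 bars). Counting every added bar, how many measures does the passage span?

Basic contrasting period: 3 + 3 = 6 bars.
6 (basic form) + 3 (introduction) + 2 (extra statement) = 11.
The elision shares a bar with the next section but does not change this unit's count.

11 measures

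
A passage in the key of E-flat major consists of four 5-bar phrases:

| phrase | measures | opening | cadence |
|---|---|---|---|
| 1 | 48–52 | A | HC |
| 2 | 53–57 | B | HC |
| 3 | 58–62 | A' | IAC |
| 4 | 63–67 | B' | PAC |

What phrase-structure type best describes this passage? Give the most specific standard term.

Four phrases in two halves: the first half (measures 48–57) ends with a half cadence, the second (bars 58–67) with a perfect authentic cadence — a large antecedent–consequent pair, i.e. a double period.
Phrase 3 begins with the same material as phrase 1, making it parallel.

parallel double period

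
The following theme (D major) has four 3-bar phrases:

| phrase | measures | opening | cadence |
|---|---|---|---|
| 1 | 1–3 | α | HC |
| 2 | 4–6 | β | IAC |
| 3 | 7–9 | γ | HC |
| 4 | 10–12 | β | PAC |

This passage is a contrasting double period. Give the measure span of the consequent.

measures 7–12

In a double period the four phrases pair into a large antecedent (phrases 1–2, ending imperfect authentic cadence) and a large consequent (phrases 3–4, ending perfect authentic cadence). The consequent spans mm. 7–12.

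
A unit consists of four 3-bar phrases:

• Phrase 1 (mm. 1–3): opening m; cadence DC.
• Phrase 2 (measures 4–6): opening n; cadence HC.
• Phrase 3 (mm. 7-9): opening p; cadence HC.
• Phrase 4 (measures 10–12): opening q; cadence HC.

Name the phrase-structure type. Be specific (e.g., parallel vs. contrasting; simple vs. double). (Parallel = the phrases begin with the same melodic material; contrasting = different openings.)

phrase group

Phrase 4 ends with a half cadence, no stronger than phrase 2's half cadence, so the four phrases do not form a double period; nor do phrases 3–4 duplicate 1–2, so it is not a repeated period. With no phrase reaching a conclusive cadence, the passage is a phrase group.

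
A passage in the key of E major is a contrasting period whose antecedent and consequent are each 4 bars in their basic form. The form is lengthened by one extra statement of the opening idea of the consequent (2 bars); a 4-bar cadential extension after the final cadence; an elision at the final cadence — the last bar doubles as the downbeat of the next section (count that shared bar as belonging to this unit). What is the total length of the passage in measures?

14 measures

Basic contrasting period: 4 + 4 = 8 bars.
8 (basic form) + 2 (extra statement) + 4 (cadential extension) = 14.
The elision shares a bar with the next section but does not change this unit's count.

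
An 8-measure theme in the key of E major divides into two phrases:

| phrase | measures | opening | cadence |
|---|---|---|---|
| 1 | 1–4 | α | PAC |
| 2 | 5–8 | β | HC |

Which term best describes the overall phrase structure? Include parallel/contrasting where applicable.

phrase group

The second phrase closes with a half cadence, which is not stronger than the first phrase's perfect authentic cadence; without a weak→strong cadential pair there is no antecedent–consequent relationship, so this is a phrase group rather than a period.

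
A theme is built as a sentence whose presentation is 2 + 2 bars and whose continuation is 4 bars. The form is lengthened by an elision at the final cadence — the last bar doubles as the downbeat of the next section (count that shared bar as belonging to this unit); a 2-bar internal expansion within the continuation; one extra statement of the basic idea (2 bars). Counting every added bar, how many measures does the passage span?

Basic sentence: 2 + 2 + 4 = 8 bars.
8 (basic form) + 2 (internal expansion) + 2 (extra statement) = 12.
The elision shares a bar with the next section but does not change this unit's count.

12 measures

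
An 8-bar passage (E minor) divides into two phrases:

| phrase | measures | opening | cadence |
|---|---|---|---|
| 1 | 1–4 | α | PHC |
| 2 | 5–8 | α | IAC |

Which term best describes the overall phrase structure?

Phrase 1 ends with a Phrygian half cadence (weaker) and phrase 2 with an imperfect authentic cadence (stronger): antecedent + consequent = a period.
The two phrases open with the same material (α / α), so the period is parallel.

parallel period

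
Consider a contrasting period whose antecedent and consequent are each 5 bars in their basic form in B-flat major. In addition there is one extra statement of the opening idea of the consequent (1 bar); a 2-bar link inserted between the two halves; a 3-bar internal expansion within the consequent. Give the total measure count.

Basic contrasting period: 5 + 5 = 10 bars.
10 (basic form) + 1 (extra statement) + 2 (link) + 3 (internal expansion) = 16.

16 measures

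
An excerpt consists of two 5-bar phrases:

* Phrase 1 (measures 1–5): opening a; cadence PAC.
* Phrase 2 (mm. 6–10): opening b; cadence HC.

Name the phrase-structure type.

phrase group

The second phrase closes with a half cadence, which is not stronger than the first phrase's perfect authentic cadence; without a weak→strong cadential pair there is no antecedent–consequent relationship, so this is a phrase group rather than a period.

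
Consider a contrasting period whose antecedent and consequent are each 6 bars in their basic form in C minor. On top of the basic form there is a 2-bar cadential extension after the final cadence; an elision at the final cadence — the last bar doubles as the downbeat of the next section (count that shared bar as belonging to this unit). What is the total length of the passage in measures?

Basic contrasting period: 6 + 6 = 12 bars.
12 (basic form) + 2 (cadential extension) = 14.
The elision shares a bar with the next section but does not change this unit's count.

14 measures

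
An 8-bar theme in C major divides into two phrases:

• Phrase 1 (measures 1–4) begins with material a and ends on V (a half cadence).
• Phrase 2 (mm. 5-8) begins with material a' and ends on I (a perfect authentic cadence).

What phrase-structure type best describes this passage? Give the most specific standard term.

Phrase 1 ends with a half cadence (weaker) and phrase 2 with a perfect authentic cadence (stronger): antecedent + consequent = a period.
The two phrases open with the same material (a / a'), so the period is parallel.

parallel period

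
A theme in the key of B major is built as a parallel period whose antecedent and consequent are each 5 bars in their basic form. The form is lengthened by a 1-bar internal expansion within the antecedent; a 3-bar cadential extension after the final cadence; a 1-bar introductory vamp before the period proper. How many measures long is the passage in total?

15 measures

Basic parallel period: 5 + 5 = 10 bars.
10 (basic form) + 1 (internal expansion) + 3 (cadential extension) + 1 (introduction) = 15.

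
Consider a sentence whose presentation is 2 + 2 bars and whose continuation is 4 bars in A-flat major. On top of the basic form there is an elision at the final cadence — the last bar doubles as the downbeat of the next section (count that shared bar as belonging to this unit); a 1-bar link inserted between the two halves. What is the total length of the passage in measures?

9 measures

Basic sentence: 2 + 2 + 4 = 8 bars.
8 (basic form) + 1 (link) = 9.
The elision shares a bar with the next section but does not change this unit's count.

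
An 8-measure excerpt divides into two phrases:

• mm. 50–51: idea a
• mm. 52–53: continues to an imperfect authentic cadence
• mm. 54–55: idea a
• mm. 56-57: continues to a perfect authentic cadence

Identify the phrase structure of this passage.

Phrase 1 ends with an imperfect authentic cadence (weaker) and phrase 2 with a perfect authentic cadence (stronger): antecedent + consequent = a period.
The two phrases open with the same material (a / a), so the period is parallel.

parallel period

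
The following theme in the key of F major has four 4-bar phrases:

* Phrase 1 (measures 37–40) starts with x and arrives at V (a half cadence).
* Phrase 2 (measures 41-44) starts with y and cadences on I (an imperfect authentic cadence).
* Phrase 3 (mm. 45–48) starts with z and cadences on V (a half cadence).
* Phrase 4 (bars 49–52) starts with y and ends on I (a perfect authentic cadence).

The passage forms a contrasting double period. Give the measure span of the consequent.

measures 45–52

In a double period the first pair of phrases (ending imperfect authentic cadence) is the large antecedent and the second pair (ending perfect authentic cadence) is the large consequent; the consequent is measures 45–52.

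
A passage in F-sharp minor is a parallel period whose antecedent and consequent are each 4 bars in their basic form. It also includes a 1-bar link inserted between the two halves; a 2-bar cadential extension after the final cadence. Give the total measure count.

11 measures

Basic parallel period: 4 + 4 = 8 bars.
8 (basic form) + 1 (link) + 2 (cadential extension) = 11.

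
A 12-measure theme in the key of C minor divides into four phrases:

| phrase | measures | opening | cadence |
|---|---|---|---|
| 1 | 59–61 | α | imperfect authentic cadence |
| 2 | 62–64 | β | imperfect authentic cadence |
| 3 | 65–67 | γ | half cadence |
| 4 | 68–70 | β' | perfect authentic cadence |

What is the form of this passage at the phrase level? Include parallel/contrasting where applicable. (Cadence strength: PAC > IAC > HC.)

contrasting double period

Four phrases in two halves: the first half (mm. 59-64) ends with an imperfect authentic cadence, the second (mm. 65–70) with a perfect authentic cadence — a large antecedent–consequent pair, i.e. a double period.
Phrase 3 begins with different material from phrase 1, making it contrasting.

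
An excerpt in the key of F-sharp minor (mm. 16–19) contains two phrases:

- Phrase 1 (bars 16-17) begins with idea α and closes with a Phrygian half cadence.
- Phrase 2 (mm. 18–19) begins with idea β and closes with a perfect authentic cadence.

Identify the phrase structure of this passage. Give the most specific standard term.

Phrase 1 ends with a Phrygian half cadence (weaker) and phrase 2 with a perfect authentic cadence (stronger): antecedent + consequent = a period.
The two phrases open with different material (α / β), so the period is contrasting.

contrasting period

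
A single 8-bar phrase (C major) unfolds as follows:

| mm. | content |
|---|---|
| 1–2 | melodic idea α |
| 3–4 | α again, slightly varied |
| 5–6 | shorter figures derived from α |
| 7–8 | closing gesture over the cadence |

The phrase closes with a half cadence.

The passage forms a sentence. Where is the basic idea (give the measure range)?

The presentation of a sentence is the basic idea (bars 1–2) plus its repetition (mm. 3-4); the basic idea is therefore bars 1-2.

measures 1–2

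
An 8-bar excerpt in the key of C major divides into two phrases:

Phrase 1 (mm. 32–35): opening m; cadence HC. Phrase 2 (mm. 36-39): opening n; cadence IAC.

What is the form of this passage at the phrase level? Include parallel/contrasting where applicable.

Phrase 1 ends with a half cadence (weaker) and phrase 2 with an imperfect authentic cadence (stronger): antecedent + consequent = a period.
The two phrases open with different material (m / n), so the period is contrasting.

contrasting period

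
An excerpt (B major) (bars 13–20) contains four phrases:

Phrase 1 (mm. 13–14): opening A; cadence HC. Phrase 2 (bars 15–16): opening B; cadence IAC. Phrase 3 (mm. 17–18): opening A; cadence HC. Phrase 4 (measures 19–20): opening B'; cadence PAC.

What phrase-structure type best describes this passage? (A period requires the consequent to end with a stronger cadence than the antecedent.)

parallel double period

Four phrases in two halves: the first half (bars 13–16) ends with an imperfect authentic cadence, the second (measures 17–20) with a perfect authentic cadence — a large antecedent–consequent pair, i.e. a double period.
Phrase 3 begins with the same material as phrase 1, making it parallel.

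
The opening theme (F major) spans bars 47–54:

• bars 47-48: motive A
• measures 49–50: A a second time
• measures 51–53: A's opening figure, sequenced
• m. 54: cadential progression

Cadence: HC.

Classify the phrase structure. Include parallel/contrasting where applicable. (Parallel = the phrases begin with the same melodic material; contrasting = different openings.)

Basic idea (measures 47-48) + its repetition (bars 49-50) form the presentation; fragmentation and cadence (mm. 51–54) form the continuation — the 8-bar whole is a sentence.

sentence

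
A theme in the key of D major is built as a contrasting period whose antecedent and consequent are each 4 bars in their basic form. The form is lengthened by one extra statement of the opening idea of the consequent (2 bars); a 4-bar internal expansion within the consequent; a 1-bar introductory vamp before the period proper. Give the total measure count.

Basic contrasting period: 4 + 4 = 8 bars.
8 (basic form) + 2 (extra statement) + 4 (internal expansion) + 1 (introduction) = 15.

15 measures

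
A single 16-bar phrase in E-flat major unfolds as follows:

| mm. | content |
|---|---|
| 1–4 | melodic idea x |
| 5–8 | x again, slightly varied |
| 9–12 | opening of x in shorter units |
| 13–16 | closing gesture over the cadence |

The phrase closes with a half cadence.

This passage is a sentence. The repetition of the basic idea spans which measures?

measures 5–8

The presentation of a sentence is the basic idea (bars 1–4) plus its repetition (mm. 5–8); the repetition of the basic idea is therefore bars 5–8.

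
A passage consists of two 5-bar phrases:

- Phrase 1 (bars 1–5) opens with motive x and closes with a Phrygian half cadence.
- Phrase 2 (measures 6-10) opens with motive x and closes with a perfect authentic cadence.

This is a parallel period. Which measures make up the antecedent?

measures 1–5

The phrase ending with the weaker cadence (Phrygian half cadence) is the antecedent; the one ending more conclusively (perfect authentic cadence) is the consequent. The antecedent is measures 1–5.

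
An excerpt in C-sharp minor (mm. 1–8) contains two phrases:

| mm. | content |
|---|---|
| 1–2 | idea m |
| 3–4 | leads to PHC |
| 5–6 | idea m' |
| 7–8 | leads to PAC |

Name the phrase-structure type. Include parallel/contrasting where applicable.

Phrase 1 ends with a Phrygian half cadence (weaker) and phrase 2 with a perfect authentic cadence (stronger): antecedent + consequent = a period.
The two phrases open with the same material (m / m'), so the period is parallel.

parallel period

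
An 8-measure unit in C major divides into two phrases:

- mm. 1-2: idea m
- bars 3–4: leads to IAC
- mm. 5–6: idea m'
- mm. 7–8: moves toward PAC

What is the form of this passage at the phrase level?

Phrase 1 ends with an imperfect authentic cadence (weaker) and phrase 2 with a perfect authentic cadence (stronger): antecedent + consequent = a period.
The two phrases open with the same material (m / m'), so the period is parallel.

parallel period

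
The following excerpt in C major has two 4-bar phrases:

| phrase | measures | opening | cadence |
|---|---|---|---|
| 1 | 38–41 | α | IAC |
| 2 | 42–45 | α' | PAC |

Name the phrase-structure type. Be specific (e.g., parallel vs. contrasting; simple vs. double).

parallel period

Phrase 1 ends with an imperfect authentic cadence (weaker) and phrase 2 with a perfect authentic cadence (stronger): antecedent + consequent = a period.
The two phrases open with the same material (α / α'), so the period is parallel.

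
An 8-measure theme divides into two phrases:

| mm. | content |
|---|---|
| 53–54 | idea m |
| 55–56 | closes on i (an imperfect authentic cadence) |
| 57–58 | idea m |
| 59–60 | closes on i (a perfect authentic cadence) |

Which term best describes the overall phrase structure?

parallel period

Phrase 1 ends with an imperfect authentic cadence (weaker) and phrase 2 with a perfect authentic cadence (stronger): antecedent + consequent = a period.
The two phrases open with the same material (m / m), so the period is parallel.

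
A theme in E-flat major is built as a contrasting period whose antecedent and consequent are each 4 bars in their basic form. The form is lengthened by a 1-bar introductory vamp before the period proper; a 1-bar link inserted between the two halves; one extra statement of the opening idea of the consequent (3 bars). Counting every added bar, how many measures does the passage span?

13 measures

Basic contrasting period: 4 + 4 = 8 bars.
8 (basic form) + 1 (introduction) + 1 (link) + 3 (extra statement) = 13.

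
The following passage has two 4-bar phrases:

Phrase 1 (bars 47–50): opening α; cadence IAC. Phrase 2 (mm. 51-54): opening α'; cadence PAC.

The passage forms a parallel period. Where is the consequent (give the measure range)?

measures 51–54

The antecedent is the phrase ending with the weaker cadence (imperfect authentic cadence, phrase 1) and the consequent the one ending more conclusively (perfect authentic cadence, phrase 2); the consequent is mm. 51-54.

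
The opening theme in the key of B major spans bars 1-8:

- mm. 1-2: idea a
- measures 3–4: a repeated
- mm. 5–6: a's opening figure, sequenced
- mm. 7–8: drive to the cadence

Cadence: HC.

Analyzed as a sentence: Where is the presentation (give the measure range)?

The presentation of a sentence is the basic idea (measures 1-2) plus its repetition (mm. 3–4); the presentation is therefore measures 1–4.

measures 1–4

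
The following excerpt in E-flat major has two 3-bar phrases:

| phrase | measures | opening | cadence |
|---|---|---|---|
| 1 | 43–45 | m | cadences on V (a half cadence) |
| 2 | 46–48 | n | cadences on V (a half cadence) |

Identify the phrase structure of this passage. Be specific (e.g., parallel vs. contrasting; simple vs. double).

phrase group

The second phrase closes with a half cadence, which is not stronger than the first phrase's half cadence; without a weak→strong cadential pair there is no antecedent–consequent relationship, so this is a phrase group rather than a period.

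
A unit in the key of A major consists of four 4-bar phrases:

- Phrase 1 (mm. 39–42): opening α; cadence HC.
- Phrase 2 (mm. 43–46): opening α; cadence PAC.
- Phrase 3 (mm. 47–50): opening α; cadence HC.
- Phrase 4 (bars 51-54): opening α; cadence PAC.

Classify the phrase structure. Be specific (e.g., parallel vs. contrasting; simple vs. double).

The cadence pattern HC–PAC–HC–PAC is weak–strong twice, and phrases 3–4 restate phrases 1–2: a period heard twice, not a double period (which would end weakly at phrase 2).

repeated period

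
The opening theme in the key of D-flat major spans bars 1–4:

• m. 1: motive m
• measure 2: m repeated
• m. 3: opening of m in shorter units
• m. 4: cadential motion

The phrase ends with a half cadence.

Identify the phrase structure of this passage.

Basic idea (m. 1) + its repetition (measure 2) form the presentation; fragmentation and cadence (bars 3–4) form the continuation — the 4-bar whole is a sentence.

sentence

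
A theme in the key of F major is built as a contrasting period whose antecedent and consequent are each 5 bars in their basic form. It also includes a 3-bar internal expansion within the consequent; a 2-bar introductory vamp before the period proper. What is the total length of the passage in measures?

15 measures

Basic contrasting period: 5 + 5 = 10 bars.
10 (basic form) + 3 (internal expansion) + 2 (introduction) = 15.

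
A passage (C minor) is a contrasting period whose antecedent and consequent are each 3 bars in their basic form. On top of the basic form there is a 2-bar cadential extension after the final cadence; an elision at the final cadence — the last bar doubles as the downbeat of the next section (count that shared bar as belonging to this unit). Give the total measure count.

8 measures

Basic contrasting period: 3 + 3 = 6 bars.
6 (basic form) + 2 (cadential extension) = 8.
The elision shares a bar with the next section but does not change this unit's count.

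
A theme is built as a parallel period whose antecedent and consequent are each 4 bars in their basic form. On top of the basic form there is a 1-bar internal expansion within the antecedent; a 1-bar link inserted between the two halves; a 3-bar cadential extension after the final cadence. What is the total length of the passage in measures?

13 measures

Basic parallel period: 4 + 4 = 8 bars.
8 (basic form) + 1 (internal expansion) + 1 (link) + 3 (cadential extension) = 13.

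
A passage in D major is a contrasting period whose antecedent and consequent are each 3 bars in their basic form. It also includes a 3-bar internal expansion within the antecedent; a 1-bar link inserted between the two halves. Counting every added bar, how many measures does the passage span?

Basic contrasting period: 3 + 3 = 6 bars.
6 (basic form) + 3 (internal expansion) + 1 (link) = 10.

10 measures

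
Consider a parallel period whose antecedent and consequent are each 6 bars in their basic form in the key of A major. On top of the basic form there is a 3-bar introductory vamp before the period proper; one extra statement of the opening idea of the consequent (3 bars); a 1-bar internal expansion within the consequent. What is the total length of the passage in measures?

Basic parallel period: 6 + 6 = 12 bars.
12 (basic form) + 3 (introduction) + 3 (extra statement) + 1 (internal expansion) = 19.

19 measures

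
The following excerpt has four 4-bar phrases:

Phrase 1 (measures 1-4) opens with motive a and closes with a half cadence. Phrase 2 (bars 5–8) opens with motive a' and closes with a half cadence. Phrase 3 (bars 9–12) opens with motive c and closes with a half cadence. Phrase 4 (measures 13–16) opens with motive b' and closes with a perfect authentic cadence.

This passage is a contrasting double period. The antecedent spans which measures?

measures 1–8

In a double period the four phrases pair into a large antecedent (phrases 1–2, ending half cadence) and a large consequent (phrases 3–4, ending perfect authentic cadence). The antecedent spans bars 1-8.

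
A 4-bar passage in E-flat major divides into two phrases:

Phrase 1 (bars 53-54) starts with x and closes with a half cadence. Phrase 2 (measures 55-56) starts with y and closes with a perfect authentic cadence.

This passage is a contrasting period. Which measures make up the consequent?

measures 55–56

The antecedent is the phrase ending with the weaker cadence (half cadence, phrase 1) and the consequent the one ending more conclusively (perfect authentic cadence, phrase 2); the consequent is bars 55-56.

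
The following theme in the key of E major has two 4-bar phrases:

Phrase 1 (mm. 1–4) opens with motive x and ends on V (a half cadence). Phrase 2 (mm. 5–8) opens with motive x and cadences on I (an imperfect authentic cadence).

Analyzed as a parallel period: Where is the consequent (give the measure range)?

measures 5–8

The antecedent is the phrase ending with the weaker cadence (half cadence, phrase 1) and the consequent the one ending more conclusively (imperfect authentic cadence, phrase 2); the consequent is mm. 5-8.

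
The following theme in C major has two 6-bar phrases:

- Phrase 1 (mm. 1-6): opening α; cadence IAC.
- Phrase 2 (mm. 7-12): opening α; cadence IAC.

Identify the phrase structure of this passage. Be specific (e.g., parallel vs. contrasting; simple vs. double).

Both phrases have the same opening (α) and the same cadence (imperfect authentic cadence): the second is a restatement, not a consequent, so this is a repeated phrase rather than a period.

repeated phrase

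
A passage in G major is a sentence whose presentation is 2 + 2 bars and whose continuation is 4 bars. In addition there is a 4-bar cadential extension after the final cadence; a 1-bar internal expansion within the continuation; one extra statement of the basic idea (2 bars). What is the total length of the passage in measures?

15 measures

Basic sentence: 2 + 2 + 4 = 8 bars.
8 (basic form) + 4 (cadential extension) + 1 (internal expansion) + 2 (extra statement) = 15.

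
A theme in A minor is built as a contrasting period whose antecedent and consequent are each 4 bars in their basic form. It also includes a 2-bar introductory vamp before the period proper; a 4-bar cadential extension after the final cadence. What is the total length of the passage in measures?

14 measures

Basic contrasting period: 4 + 4 = 8 bars.
8 (basic form) + 2 (introduction) + 4 (cadential extension) = 14.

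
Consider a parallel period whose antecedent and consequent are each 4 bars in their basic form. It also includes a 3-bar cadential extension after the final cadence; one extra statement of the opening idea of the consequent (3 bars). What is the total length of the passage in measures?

Basic parallel period: 4 + 4 = 8 bars.
8 (basic form) + 3 (cadential extension) + 3 (extra statement) = 14.

14 measures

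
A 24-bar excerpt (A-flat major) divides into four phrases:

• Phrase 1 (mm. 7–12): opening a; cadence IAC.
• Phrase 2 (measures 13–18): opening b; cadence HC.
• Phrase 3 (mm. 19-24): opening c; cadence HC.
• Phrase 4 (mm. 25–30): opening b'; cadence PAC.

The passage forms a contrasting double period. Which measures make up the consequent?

measures 19–30

In a double period the four phrases pair into a large antecedent (phrases 1–2, ending half cadence) and a large consequent (phrases 3–4, ending perfect authentic cadence). The consequent spans mm. 19–30.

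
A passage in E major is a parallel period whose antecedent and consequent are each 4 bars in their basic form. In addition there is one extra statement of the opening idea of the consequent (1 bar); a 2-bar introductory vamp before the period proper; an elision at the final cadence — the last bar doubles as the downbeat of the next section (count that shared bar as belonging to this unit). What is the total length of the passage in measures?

Basic parallel period: 4 + 4 = 8 bars.
8 (basic form) + 1 (extra statement) + 2 (introduction) = 11.
The elision shares a bar with the next section but does not change this unit's count.

11 measures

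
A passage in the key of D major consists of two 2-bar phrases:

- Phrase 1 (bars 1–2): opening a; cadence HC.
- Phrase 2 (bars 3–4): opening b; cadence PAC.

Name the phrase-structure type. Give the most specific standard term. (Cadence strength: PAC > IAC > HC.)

contrasting period

Phrase 1 ends with a half cadence (weaker) and phrase 2 with a perfect authentic cadence (stronger): antecedent + consequent = a period.
The two phrases open with different material (a / b), so the period is contrasting.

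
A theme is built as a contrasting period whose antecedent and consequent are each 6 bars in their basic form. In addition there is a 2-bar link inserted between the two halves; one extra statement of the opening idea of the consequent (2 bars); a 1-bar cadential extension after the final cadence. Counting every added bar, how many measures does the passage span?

Basic contrasting period: 6 + 6 = 12 bars.
12 (basic form) + 2 (link) + 2 (extra statement) + 1 (cadential extension) = 17.

17 measures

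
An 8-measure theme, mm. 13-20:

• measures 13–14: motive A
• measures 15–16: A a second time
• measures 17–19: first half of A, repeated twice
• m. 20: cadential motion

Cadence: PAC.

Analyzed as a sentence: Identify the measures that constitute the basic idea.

The presentation of a sentence is the basic idea (bars 13-14) plus its repetition (mm. 15–16); the basic idea is therefore bars 13–14.

measures 13–14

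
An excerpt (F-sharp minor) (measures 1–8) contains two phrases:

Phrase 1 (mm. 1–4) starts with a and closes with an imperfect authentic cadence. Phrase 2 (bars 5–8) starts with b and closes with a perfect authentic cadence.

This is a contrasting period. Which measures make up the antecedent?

measures 1–4

The phrase ending with the weaker cadence (imperfect authentic cadence) is the antecedent; the one ending more conclusively (perfect authentic cadence) is the consequent. The antecedent is measures 1–4.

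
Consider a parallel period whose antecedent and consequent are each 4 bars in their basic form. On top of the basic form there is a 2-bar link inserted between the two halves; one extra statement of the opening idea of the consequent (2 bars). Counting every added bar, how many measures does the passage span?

Basic parallel period: 4 + 4 = 8 bars.
8 (basic form) + 2 (link) + 2 (extra statement) = 12.

12 measures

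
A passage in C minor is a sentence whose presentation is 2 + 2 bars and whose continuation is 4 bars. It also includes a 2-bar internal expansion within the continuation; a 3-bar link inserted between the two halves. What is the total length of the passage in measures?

Basic sentence: 2 + 2 + 4 = 8 bars.
8 (basic form) + 2 (internal expansion) + 3 (link) = 13.

13 measures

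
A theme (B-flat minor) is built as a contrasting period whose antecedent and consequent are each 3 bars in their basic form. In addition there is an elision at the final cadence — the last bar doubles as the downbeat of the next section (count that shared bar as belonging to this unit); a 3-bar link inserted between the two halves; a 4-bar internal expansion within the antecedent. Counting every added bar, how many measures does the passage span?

Basic contrasting period: 3 + 3 = 6 bars.
6 (basic form) + 3 (link) + 4 (internal expansion) = 13.
The elision shares a bar with the next section but does not change this unit's count.

13 measures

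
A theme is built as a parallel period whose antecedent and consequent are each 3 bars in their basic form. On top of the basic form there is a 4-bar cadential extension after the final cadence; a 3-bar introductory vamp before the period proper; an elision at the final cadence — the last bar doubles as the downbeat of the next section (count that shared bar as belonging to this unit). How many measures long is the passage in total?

Basic parallel period: 3 + 3 = 6 bars.
6 (basic form) + 4 (cadential extension) + 3 (introduction) = 13.
The elision shares a bar with the next section but does not change this unit's count.

13 measures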